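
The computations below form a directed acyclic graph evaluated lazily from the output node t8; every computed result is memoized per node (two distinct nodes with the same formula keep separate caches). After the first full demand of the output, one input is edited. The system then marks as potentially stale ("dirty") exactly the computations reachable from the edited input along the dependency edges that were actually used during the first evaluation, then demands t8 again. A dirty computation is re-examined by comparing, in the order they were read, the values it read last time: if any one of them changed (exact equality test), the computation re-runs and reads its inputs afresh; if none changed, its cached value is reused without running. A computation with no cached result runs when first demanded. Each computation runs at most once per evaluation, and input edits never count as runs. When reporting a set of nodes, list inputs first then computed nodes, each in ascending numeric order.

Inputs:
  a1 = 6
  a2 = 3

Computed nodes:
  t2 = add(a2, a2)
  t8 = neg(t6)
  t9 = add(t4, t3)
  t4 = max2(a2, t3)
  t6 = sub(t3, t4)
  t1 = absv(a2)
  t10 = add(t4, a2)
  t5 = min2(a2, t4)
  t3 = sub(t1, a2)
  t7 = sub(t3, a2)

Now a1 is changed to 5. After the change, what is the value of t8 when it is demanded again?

Demanding t8 again yields 3.
Note the shortcut — nothing in the graph depends on a1 at all, so no recomputation happens.

First demand of the output computes:
  t1 = absv(3) = 3
  t3 = sub(3, 3) = 0
  t4 = max2(3, 0) = 3
  t6 = sub(0, 3) = -3
  t8 = neg(-3) = 3

After the edit, cleaning proceeds:
  no node depends on a1 at all; the second demand re-runs nothing.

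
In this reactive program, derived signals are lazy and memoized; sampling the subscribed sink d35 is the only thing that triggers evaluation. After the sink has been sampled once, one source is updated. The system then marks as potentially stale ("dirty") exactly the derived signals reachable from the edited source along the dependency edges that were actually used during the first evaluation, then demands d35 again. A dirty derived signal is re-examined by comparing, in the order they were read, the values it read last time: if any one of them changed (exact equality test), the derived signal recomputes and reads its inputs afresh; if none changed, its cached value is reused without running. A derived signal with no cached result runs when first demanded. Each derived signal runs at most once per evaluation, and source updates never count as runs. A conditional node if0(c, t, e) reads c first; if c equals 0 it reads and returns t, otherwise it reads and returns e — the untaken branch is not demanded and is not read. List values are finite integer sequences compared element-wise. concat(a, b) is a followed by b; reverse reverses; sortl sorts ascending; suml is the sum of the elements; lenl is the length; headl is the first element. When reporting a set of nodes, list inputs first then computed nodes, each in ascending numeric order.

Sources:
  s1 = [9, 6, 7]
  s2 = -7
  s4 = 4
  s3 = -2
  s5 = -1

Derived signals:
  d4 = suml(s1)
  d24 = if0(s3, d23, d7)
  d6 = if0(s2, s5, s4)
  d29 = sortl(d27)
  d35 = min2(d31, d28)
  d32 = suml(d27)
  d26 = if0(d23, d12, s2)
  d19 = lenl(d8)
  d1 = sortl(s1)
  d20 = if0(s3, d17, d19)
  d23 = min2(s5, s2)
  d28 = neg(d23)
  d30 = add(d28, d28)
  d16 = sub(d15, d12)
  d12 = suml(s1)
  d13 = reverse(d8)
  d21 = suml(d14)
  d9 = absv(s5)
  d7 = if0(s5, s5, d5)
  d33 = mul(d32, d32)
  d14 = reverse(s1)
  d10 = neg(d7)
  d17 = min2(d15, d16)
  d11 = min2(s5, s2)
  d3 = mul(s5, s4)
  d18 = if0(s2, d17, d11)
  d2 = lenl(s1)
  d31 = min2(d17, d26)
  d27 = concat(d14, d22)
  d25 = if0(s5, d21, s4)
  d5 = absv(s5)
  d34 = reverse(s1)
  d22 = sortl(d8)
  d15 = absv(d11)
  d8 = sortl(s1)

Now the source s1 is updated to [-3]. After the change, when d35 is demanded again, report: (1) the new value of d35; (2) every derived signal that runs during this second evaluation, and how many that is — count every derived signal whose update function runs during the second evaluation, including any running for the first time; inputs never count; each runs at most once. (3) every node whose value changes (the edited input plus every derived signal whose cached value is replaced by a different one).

Demanding d35 again yields -7.
5 derived signals run: d12, d16, d17, d31, d35.
The nodes whose values change: s1, d12, d16, d17, d31, d35.

First demand of the output computes:
  d11 = min2(-1, -7) = -7
  d12 = suml([9, 6, 7]) = 22
  d15 = absv(-7) = 7
  d16 = sub(7, 22) = -15
  d17 = min2(7, -15) = -15
  d23 = min2(-1, -7) = -7
  d26 = if0(d23=-7 -> else branch s2) = -7
  d28 = neg(-7) = 7
  d31 = min2(-15, -7) = -15
  d35 = min2(-15, 7) = -15

After the edit, cleaning proceeds:
  d12: a read changed (s1 [9, 6, 7]->[-3]) — executes, giving -3.
  d16: a read changed (d12 22->-3) — executes, giving 10.
  d17: a read changed (d16 -15->10) — executes, giving 7.
  d31: a read changed (d17 -15->7) — executes, giving -7.
  d35: a read changed (d31 -15->-7) — executes, giving -7.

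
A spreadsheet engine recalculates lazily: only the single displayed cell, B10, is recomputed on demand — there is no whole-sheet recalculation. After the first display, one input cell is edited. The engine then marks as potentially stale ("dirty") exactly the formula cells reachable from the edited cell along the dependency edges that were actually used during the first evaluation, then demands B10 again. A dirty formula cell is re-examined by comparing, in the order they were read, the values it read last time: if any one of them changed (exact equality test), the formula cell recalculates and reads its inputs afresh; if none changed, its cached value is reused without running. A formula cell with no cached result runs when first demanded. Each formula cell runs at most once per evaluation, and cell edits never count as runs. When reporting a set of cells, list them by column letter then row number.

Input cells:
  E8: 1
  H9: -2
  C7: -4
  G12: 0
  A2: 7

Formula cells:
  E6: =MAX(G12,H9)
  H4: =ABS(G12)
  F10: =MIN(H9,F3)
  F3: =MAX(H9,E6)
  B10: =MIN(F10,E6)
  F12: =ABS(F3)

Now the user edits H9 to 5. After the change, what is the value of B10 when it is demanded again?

First evaluation (everything demanded from the output):
  E6 = MAX(0, -2) = 0
  F3 = MAX(-2, 0) = 0
  F10 = MIN(-2, 0) = -2
  B10 = MIN(-2, 0) = -2

Propagation after the edit:
  E6: runs — H9 -2->5; result 5.
  F3: runs — H9 -2->5; E6 0->5; result 5.
  F10: runs — H9 -2->5; F3 0->5; result 5.
  B10: runs — F10 -2->5; E6 0->5; result 5.

New value of B10: 5.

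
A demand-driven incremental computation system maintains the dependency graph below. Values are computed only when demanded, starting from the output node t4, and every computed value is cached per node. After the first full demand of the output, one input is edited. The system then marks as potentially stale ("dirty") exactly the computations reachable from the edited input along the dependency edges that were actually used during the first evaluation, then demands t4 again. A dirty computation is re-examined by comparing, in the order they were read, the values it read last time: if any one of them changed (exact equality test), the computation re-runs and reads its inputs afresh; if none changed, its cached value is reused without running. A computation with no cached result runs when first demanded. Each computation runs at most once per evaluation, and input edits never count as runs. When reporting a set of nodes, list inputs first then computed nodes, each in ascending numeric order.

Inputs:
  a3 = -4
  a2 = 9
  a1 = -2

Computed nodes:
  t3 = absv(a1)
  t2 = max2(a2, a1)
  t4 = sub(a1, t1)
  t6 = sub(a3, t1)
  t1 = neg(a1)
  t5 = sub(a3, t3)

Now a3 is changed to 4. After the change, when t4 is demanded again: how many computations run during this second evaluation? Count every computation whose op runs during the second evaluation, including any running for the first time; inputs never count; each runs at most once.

Computations that run: none — 0 in total.
Key observation: a3 is never demanded by the output, so the edit triggers no recomputation at all.

First evaluation (everything demanded from the output):
  t1 = neg(-2) = 2
  t4 = sub(-2, 2) = -4

Propagation after the edit:
  a3 feeds no computation that the output demands — nothing is marked dirty and nothing runs.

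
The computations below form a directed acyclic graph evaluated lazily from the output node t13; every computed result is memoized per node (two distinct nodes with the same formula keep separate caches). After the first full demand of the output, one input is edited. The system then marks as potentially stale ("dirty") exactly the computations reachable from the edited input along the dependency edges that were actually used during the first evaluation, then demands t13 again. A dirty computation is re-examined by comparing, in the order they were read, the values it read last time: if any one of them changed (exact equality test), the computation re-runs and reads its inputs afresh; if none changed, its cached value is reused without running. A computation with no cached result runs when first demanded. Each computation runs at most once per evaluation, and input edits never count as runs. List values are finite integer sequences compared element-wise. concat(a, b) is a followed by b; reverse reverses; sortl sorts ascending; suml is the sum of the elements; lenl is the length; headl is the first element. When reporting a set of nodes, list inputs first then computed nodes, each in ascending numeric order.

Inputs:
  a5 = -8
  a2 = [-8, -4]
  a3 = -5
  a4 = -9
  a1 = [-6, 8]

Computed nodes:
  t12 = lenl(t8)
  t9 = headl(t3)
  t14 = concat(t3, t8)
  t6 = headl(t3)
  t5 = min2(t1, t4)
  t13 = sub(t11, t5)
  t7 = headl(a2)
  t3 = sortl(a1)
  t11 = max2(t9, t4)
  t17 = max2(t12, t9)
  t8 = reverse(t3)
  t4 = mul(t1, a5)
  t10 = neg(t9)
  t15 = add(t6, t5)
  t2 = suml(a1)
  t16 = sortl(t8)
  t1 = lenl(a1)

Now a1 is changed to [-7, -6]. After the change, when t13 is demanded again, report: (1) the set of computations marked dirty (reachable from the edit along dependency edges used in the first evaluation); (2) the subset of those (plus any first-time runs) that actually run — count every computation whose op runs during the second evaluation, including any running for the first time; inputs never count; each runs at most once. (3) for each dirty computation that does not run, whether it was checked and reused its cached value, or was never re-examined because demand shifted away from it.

The edit dirties: t1, t3, t4, t5, t9, t11, t13.
5 computations run: t1, t3, t9, t11, t13.
Cache hits after checking: t4, t5.
Note where the cutoff bites: t4 is checked, finds nothing changed, and keeps its cache.

First demand of the output computes:
  t1 = lenl([-6, 8]) = 2
  t3 = sortl([-6, 8]) = [-6, 8]
  t4 = mul(2, -8) = -16
  t5 = min2(2, -16) = -16
  t9 = headl([-6, 8]) = -6
  t11 = max2(-6, -16) = -6
  t13 = sub(-6, -16) = 10

After the edit, cleaning proceeds:
  t1: a read changed (a1 [-6, 8]->[-7, -6]) — executes, giving 2 — identical to its old value.
  t3: a read changed (a1 [-6, 8]->[-7, -6]) — executes, giving [-7, -6].
  t4: dirty, but its reads are unchanged (t1 unchanged, a5 unchanged); cached -16 stands.
  t5: dirty, but its reads are unchanged (t1 unchanged, t4 unchanged); cached -16 stands.
  t9: a read changed (t3 [-6, 8]->[-7, -6]) — executes, giving -7.
  t11: a read changed (t9 -6->-7) — executes, giving -7.
  t13: a read changed (t11 -6->-7) — executes, giving 9.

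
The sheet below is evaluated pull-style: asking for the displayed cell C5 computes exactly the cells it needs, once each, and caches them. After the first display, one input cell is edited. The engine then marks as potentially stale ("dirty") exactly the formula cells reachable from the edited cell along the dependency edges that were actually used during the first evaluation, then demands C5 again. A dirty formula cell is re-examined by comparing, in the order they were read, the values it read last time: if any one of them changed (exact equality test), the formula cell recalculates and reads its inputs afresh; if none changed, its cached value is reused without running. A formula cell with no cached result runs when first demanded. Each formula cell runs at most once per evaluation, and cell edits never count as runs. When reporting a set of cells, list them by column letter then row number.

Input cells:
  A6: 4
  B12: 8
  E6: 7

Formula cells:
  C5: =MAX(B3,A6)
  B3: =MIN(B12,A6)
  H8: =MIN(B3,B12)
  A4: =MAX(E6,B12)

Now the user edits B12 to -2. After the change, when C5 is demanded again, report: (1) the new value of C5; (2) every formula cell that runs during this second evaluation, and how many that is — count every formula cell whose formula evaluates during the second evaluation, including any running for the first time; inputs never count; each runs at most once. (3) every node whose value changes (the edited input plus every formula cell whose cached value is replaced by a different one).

First demand of the output computes:
  B3 = MIN(8, 4) = 4
  C5 = MAX(4, 4) = 4

After the edit, cleaning proceeds:
  B3: a read changed (B12 8->-2) — executes, giving -2.
  C5: a read changed (B3 4->-2) — executes, giving 4 — identical to its old value.

Demanding C5 again yields 4.
2 formula cells run: B3, C5.
The nodes whose values change: B3, B12.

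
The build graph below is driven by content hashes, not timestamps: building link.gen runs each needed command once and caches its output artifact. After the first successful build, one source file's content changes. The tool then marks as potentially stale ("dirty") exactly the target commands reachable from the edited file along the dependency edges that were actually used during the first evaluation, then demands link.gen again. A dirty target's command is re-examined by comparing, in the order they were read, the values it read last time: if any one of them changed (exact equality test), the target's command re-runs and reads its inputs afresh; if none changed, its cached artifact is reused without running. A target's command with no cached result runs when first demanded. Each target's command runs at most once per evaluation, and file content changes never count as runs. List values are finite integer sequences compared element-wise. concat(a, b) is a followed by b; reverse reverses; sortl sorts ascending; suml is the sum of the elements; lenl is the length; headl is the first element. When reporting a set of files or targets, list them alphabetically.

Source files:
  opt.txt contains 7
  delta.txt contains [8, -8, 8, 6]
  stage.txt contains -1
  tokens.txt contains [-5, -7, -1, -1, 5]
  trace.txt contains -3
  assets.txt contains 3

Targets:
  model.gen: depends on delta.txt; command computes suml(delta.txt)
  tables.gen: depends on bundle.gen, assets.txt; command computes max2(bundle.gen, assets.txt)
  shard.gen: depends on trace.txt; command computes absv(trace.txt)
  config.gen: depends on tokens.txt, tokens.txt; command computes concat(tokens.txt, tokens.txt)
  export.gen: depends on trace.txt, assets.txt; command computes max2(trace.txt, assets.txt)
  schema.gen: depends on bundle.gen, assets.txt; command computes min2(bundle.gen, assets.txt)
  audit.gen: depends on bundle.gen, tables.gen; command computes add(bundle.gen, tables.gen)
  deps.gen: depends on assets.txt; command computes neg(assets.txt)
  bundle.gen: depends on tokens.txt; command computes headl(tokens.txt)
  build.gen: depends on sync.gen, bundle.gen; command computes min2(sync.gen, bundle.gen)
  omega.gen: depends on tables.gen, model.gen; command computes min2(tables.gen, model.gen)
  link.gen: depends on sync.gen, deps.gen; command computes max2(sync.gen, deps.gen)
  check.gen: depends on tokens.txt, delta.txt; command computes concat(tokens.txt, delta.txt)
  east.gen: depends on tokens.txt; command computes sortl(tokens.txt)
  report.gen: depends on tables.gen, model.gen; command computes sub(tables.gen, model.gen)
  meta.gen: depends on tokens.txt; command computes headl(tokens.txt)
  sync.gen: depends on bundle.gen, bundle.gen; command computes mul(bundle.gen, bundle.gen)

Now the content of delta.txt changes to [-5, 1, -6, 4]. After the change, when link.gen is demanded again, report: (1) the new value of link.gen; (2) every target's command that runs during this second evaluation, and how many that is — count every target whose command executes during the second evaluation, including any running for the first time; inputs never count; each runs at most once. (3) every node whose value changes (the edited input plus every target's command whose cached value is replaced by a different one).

link.gen now evaluates to 25.
Run set: none (0 run).
Changed values: delta.txt.
The important point: nothing the output needs ever reads delta.txt, so the edit is invisible to it.

Initial pass — values computed on the first demand:
  bundle.gen = headl([-5, -7, -1, -1, 5]) = -5
  deps.gen = neg(3) = -3
  sync.gen = mul(-5, -5) = 25
  link.gen = max2(25, -3) = 25

Second demand — change propagation:
  no demanded computation ever read delta.txt, so the edit dirties nothing and nothing runs.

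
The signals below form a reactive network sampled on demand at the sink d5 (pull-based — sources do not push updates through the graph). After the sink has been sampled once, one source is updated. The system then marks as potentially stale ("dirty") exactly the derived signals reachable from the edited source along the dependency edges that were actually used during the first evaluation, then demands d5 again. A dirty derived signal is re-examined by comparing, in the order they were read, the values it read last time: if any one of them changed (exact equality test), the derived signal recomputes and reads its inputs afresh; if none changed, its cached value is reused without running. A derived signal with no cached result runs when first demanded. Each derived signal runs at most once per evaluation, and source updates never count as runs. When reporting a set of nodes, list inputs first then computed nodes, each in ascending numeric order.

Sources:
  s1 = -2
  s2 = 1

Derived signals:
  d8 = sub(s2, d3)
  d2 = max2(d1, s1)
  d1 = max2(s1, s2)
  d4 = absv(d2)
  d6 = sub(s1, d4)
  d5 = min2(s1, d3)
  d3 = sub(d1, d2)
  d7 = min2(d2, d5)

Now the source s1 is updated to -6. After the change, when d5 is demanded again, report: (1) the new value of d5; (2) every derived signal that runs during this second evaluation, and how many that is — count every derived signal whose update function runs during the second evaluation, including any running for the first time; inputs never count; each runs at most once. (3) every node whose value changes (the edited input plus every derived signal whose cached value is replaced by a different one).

d5 now evaluates to -6.
Run set: d1, d2, d5 (3 run).
Changed values: s1, d5.
The important point: at d3 every value read last time is unchanged, so the dirty flag clears without a run.

Initial pass — values computed on the first demand:
  d1 = max2(-2, 1) = 1
  d2 = max2(1, -2) = 1
  d3 = sub(1, 1) = 0
  d5 = min2(-2, 0) = -2

Second demand — change propagation:
  d1: re-runs because s1 -2->-6; new result 1 (unchanged).
  d2: re-runs because s1 -2->-6; new result 1 (unchanged).
  d3: re-examined; everything it read last time is the same (d1 unchanged, d2 unchanged) — cache 0 kept, no run.
  d5: re-runs because s1 -2->-6; new result -6.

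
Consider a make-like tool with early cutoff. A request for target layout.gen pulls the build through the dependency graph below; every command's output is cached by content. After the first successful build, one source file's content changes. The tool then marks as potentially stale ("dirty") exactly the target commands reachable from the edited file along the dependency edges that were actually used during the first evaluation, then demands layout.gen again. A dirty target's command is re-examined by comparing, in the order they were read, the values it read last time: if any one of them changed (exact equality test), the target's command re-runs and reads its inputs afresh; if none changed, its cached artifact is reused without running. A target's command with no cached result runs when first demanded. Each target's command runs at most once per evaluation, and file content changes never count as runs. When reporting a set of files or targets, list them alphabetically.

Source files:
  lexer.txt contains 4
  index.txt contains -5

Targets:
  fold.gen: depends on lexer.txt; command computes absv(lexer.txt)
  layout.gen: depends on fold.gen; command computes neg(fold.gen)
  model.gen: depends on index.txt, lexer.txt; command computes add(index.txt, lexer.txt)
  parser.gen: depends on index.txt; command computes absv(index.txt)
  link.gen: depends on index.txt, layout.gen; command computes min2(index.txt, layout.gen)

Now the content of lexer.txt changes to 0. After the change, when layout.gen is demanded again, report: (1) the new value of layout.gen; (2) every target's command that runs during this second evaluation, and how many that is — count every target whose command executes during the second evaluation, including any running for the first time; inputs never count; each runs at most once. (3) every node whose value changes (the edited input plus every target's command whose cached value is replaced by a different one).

Demanding layout.gen again yields 0.
2 target commands run: fold.gen, layout.gen.
The nodes whose values change: fold.gen, layout.gen, lexer.txt.

First demand of the output computes:
  fold.gen = absv(4) = 4
  layout.gen = neg(4) = -4

After the edit, cleaning proceeds:
  fold.gen: a read changed (lexer.txt 4->0) — executes, giving 0.
  layout.gen: a read changed (fold.gen 4->0) — executes, giving 0.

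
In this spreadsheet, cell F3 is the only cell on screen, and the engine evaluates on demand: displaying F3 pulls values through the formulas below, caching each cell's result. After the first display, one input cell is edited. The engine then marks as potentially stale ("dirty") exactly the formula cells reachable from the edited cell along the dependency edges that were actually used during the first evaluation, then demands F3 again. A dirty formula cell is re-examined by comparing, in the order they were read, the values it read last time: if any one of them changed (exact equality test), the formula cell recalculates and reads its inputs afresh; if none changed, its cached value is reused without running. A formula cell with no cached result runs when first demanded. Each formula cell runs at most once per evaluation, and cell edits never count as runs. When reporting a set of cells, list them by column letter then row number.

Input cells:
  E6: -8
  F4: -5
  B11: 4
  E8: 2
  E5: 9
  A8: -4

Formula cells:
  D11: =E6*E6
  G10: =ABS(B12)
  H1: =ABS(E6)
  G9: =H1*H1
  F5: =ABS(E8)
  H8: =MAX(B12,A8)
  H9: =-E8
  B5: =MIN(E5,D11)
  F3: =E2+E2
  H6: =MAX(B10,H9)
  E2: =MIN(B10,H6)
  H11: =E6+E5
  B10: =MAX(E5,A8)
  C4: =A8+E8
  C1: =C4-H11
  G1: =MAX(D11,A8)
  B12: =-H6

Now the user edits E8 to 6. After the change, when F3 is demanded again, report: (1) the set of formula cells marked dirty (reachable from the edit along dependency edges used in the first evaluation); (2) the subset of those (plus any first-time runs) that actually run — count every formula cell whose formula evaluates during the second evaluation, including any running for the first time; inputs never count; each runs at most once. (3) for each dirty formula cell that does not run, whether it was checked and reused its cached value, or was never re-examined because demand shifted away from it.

Dirty set: E2, F3, H6, H9.
Run set: H6, H9 (2 run).
Re-examined without running (cache reused): E2, F3.
The important point: H6 recomputes to an identical value, and the output ends up unchanged.

Initial pass — values computed on the first demand:
  B10 = MAX(9, -4) = 9
  H9 = -(2) = -2
  H6 = MAX(9, -2) = 9
  E2 = MIN(9, 9) = 9
  F3 = 9 + 9 = 18

Second demand — change propagation:
  H9: re-runs because E8 2->6; new result -6.
  H6: re-runs because H9 -2->-6; new result 9 (unchanged).
  E2: re-examined; everything it read last time is the same (B10 unchanged, H6 unchanged) — cache 9 kept, no run.
  F3: re-examined; everything it read last time is the same (E2 unchanged, E2 unchanged) — cache 18 kept, no run.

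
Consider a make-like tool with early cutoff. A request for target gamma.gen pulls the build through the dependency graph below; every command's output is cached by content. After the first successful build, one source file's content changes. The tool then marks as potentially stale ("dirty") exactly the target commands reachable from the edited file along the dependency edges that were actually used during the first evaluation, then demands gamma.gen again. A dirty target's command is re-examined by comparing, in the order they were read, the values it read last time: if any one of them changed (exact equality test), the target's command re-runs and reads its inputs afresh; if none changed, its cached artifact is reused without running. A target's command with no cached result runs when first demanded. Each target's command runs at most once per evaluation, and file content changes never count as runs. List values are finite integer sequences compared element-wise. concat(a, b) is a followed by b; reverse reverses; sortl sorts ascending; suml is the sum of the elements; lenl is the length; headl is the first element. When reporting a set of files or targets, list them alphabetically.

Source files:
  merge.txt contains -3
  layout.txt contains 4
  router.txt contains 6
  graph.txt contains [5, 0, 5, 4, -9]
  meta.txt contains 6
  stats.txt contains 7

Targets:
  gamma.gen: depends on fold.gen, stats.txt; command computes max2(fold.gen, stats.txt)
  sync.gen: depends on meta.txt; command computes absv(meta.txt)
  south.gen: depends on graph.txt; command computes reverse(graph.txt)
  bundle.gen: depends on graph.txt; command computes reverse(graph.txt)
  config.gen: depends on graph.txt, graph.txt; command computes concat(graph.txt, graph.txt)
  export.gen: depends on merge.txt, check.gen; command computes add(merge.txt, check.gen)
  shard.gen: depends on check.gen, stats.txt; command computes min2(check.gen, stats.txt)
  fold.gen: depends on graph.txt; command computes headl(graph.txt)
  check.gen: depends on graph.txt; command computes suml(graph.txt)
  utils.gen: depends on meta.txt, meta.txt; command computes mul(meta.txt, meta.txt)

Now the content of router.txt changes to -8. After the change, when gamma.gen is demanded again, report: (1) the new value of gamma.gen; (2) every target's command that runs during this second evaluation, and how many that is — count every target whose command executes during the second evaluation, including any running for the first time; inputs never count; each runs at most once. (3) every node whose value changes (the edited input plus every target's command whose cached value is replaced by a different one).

Demanding gamma.gen again yields 7.
0 target commands run: none.
The nodes whose values change: router.txt.
Note the shortcut — nothing in the graph depends on router.txt at all, so no recomputation happens.

First demand of the output computes:
  fold.gen = headl([5, 0, 5, 4, -9]) = 5
  gamma.gen = max2(5, 7) = 7

After the edit, cleaning proceeds:
  no node depends on router.txt at all; the second demand re-runs nothing.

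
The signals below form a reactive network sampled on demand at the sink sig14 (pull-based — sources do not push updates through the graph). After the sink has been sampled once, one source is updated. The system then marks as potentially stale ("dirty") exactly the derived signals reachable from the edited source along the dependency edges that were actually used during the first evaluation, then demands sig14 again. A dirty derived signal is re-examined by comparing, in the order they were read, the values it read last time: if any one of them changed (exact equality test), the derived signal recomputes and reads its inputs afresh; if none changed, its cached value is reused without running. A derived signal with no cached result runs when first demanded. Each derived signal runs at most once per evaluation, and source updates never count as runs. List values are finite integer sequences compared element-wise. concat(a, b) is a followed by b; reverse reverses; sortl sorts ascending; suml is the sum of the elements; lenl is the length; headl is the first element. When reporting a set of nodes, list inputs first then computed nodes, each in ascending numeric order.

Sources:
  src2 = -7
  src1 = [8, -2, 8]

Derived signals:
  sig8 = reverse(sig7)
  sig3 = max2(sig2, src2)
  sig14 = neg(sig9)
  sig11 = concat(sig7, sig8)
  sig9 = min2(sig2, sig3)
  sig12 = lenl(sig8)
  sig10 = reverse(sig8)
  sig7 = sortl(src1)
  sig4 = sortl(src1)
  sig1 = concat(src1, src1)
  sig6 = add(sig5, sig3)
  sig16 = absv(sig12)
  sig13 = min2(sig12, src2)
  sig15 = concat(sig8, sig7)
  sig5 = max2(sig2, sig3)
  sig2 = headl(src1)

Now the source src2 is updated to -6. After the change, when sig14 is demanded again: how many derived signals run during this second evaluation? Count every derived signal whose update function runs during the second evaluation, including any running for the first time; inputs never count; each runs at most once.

Initial pass — values computed on the first demand:
  sig2 = headl([8, -2, 8]) = 8
  sig3 = max2(8, -7) = 8
  sig9 = min2(8, 8) = 8
  sig14 = neg(8) = -8

Second demand — change propagation:
  sig3: re-runs because src2 -7->-6; new result 8 (unchanged).
  sig9: re-examined; everything it read last time is the same (sig2 unchanged, sig3 unchanged) — cache 8 kept, no run.
  sig14: re-examined; everything it read last time is the same (sig9 unchanged) — cache -8 kept, no run.

The important point: sig3 recomputes to an identical value, and the output ends up unchanged.

Run set: sig3 (1 run).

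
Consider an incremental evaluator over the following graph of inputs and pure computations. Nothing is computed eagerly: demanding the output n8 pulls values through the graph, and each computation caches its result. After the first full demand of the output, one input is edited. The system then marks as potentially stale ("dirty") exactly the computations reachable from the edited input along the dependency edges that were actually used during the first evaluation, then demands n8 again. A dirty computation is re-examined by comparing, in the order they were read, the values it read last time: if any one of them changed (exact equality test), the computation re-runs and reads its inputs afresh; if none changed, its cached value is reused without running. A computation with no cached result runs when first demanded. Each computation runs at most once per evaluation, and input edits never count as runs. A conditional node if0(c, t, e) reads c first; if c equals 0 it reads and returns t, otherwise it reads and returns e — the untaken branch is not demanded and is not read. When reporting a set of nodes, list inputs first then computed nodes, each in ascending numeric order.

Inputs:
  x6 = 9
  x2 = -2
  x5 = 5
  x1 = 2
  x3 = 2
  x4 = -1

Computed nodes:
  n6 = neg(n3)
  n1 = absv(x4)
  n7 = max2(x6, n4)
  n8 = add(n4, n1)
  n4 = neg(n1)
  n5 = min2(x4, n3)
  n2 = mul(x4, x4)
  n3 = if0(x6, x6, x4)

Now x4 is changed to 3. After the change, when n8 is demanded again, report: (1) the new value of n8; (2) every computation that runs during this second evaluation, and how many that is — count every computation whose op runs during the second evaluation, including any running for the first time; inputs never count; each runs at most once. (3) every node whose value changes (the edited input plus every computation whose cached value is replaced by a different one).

n8 now evaluates to 0.
Run set: n1, n4, n8 (3 run).
Changed values: x4, n1, n4.

Initial pass — values computed on the first demand:
  n1 = absv(-1) = 1
  n4 = neg(1) = -1
  n8 = add(-1, 1) = 0

Second demand — change propagation:
  n1: re-runs because x4 -1->3; new result 3.
  n4: re-runs because n1 1->3; new result -3.
  n8: re-runs because n4 -1->-3; n1 1->3; new result 0 (unchanged).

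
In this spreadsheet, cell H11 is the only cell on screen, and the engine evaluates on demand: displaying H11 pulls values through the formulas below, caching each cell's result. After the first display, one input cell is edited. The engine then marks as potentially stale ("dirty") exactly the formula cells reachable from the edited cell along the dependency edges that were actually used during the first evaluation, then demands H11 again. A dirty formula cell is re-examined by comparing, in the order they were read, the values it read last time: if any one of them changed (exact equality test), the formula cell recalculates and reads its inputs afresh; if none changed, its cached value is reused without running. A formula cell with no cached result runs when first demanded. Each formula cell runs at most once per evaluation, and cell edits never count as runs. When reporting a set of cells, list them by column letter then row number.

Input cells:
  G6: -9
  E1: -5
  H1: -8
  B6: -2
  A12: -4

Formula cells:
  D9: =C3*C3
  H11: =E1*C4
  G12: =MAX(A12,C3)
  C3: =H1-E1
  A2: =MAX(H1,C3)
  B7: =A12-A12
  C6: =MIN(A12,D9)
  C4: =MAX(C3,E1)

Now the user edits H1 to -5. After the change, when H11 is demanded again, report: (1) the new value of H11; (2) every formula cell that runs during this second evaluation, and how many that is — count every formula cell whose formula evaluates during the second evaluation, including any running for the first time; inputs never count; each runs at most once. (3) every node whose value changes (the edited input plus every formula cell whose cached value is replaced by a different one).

H11 now evaluates to 0.
Run set: C3, C4, H11 (3 run).
Changed values: C3, C4, H1, H11.

Initial pass — values computed on the first demand:
  C3 = -8 - -5 = -3
  C4 = MAX(-3, -5) = -3
  H11 = -5 * -3 = 15

Second demand — change propagation:
  C3: re-runs because H1 -8->-5; new result 0.
  C4: re-runs because C3 -3->0; new result 0.
  H11: re-runs because C4 -3->0; new result 0.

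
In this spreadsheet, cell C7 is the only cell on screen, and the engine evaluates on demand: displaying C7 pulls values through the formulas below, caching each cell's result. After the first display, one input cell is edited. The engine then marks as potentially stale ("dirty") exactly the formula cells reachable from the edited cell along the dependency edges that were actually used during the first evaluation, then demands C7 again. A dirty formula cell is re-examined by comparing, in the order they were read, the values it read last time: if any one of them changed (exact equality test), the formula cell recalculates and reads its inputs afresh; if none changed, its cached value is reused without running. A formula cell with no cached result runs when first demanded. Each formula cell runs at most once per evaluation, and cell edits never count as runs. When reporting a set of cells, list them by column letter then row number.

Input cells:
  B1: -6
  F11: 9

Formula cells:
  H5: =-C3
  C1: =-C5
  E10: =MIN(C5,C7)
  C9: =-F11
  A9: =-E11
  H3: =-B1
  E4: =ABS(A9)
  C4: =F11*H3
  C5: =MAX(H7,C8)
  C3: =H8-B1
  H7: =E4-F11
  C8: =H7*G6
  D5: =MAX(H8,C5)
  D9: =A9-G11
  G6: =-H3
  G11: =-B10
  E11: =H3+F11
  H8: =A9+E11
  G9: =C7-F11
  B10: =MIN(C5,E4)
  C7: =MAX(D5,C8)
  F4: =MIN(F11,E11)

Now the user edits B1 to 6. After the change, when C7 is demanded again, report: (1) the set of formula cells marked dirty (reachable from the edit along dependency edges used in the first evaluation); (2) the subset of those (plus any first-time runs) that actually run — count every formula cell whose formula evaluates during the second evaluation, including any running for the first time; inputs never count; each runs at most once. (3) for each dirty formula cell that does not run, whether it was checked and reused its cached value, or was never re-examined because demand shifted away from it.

Dirty set: A9, C5, C7, C8, D5, E4, E11, G6, H3, H7, H8.
Run set: A9, C5, C7, C8, D5, E4, E11, G6, H3, H7, H8 (11 run).
All dirty formula cells ended up running.

Initial pass — values computed on the first demand:
  H3 = -(-6) = 6
  E11 = 6 + 9 = 15
  A9 = -(15) = -15
  E4 = ABS(-15) = 15
  G6 = -(6) = -6
  H7 = 15 - 9 = 6
  C8 = 6 * -6 = -36
  C5 = MAX(6, -36) = 6
  H8 = -15 + 15 = 0
  D5 = MAX(0, 6) = 6
  C7 = MAX(6, -36) = 6

Second demand — change propagation:
  H3: re-runs because B1 -6->6; new result -6.
  E11: re-runs because H3 6->-6; new result 3.
  A9: re-runs because E11 15->3; new result -3.
  E4: re-runs because A9 -15->-3; new result 3.
  G6: re-runs because H3 6->-6; new result 6.
  H7: re-runs because E4 15->3; new result -6.
  C8: re-runs because H7 6->-6; G6 -6->6; new result -36 (unchanged).
  C5: re-runs because H7 6->-6; new result -6.
  H8: re-runs because A9 -15->-3; E11 15->3; new result 0 (unchanged).
  D5: re-runs because C5 6->-6; new result 0.
  C7: re-runs because D5 6->0; new result 0.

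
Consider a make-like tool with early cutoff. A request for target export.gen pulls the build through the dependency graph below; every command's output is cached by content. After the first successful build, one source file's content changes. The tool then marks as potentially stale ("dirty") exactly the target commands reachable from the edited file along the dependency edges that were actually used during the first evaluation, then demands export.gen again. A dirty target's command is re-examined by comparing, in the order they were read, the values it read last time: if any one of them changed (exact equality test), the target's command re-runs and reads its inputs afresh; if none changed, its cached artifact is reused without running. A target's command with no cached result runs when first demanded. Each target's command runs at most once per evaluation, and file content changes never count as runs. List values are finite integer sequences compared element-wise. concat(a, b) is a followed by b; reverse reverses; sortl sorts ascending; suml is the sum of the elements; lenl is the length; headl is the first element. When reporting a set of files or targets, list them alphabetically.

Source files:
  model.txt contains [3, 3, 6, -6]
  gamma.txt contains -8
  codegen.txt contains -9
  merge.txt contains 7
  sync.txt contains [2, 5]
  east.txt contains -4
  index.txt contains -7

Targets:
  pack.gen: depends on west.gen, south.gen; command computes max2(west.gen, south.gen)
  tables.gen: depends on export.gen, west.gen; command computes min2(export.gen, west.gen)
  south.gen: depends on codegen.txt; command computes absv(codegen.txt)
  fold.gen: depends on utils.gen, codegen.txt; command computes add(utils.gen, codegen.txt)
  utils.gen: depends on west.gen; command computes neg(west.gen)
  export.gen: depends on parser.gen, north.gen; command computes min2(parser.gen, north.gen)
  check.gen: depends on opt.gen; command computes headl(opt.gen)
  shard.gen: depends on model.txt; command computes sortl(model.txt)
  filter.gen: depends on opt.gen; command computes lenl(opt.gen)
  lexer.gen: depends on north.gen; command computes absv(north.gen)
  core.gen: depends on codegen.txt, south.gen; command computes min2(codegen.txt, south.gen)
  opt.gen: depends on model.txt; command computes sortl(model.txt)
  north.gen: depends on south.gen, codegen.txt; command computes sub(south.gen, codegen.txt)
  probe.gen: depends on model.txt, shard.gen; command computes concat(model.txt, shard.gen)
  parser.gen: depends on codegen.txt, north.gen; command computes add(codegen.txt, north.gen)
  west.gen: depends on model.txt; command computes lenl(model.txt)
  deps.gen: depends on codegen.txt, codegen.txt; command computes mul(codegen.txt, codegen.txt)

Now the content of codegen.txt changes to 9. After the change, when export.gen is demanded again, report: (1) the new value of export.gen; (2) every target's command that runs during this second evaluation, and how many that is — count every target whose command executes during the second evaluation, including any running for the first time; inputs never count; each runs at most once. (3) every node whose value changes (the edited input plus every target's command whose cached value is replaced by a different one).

Demanding export.gen again yields 0.
4 target commands run: export.gen, north.gen, parser.gen, south.gen.
The nodes whose values change: codegen.txt, export.gen, north.gen.

First demand of the output computes:
  south.gen = absv(-9) = 9
  north.gen = sub(9, -9) = 18
  parser.gen = add(-9, 18) = 9
  export.gen = min2(9, 18) = 9

After the edit, cleaning proceeds:
  south.gen: a read changed (codegen.txt -9->9) — executes, giving 9 — identical to its old value.
  north.gen: a read changed (codegen.txt -9->9) — executes, giving 0.
  parser.gen: a read changed (codegen.txt -9->9; north.gen 18->0) — executes, giving 9 — identical to its old value.
  export.gen: a read changed (north.gen 18->0) — executes, giving 0.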